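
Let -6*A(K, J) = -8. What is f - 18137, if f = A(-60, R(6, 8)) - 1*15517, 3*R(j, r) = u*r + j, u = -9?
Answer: -100958/3 ≈ -33653.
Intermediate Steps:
R(j, r) = -3*r + j/3 (R(j, r) = (-9*r + j)/3 = (j - 9*r)/3 = -3*r + j/3)
A(K, J) = 4/3 (A(K, J) = -⅙*(-8) = 4/3)
f = -46547/3 (f = 4/3 - 1*15517 = 4/3 - 15517 = -46547/3 ≈ -15516.)
f - 18137 = -46547/3 - 18137 = -100958/3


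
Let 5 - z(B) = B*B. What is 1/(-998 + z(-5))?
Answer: -1/1018 ≈ -0.00098232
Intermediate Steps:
z(B) = 5 - B² (z(B) = 5 - B*B = 5 - B²)
1/(-998 + z(-5)) = 1/(-998 + (5 - 1*(-5)²)) = 1/(-998 + (5 - 1*25)) = 1/(-998 + (5 - 25)) = 1/(-998 - 20) = 1/(-1018) = -1/1018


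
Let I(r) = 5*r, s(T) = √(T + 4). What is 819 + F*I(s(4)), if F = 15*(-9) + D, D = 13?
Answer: 819 - 1220*√2 ≈ -906.34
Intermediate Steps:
s(T) = √(4 + T)
F = -122 (F = 15*(-9) + 13 = -135 + 13 = -122)
819 + F*I(s(4)) = 819 - 610*√(4 + 4) = 819 - 610*√8 = 819 - 610*2*√2 = 819 - 1220*√2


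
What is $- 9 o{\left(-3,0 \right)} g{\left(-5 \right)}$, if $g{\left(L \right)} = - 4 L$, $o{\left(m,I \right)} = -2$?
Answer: $360$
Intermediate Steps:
$- 9 o{\left(-3,0 \right)} g{\left(-5 \right)} = \left(-9\right) \left(-2\right) \left(\left(-4\right) \left(-5\right)\right) = 18 \cdot 20 = 360$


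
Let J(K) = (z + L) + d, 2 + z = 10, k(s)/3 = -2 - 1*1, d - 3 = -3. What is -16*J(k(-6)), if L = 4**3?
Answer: -1152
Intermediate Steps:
d = 0 (d = 3 - 3 = 0)
k(s) = -9 (k(s) = 3*(-2 - 1*1) = 3*(-2 - 1) = 3*(-3) = -9)
z = 8 (z = -2 + 10 = 8)
L = 64
J(K) = 72 (J(K) = (8 + 64) + 0 = 72 + 0 = 72)
-16*J(k(-6)) = -16*72 = -1152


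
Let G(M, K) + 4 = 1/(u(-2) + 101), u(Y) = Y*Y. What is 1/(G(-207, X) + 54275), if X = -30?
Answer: 105/5698456 ≈ 1.8426e-5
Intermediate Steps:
u(Y) = Y²
G(M, K) = -419/105 (G(M, K) = -4 + 1/((-2)² + 101) = -4 + 1/(4 + 101) = -4 + 1/105 = -419/105)
1/(G(-207, X) + 54275) = 1/(-419/105 + 54275) = 1/(5698456/105) = 105/5698456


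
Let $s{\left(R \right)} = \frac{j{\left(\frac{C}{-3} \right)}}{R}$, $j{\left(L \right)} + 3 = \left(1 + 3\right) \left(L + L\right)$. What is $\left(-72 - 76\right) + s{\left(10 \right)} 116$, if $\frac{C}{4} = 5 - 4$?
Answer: $- \frac{4598}{15} \approx -306.53$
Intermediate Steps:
$C = 4$ ($C = 4 \left(5 - 4\right) = 4 \cdot 1 = 4$)
$j{\left(L \right)} = -3 + 8 L$ ($j{\left(L \right)} = -3 + \left(1 + 3\right) \left(L + L\right) = -3 + 4 \cdot 2 L = -3 + 8 L$)
$s{\left(R \right)} = - \frac{41}{3 R}$ ($s{\left(R \right)} = \frac{-3 + 8 \frac{4}{-3}}{R} = \frac{-3 + 8 \cdot 4 \left(- \frac{1}{3}\right)}{R} = \frac{-3 + 8 \left(- \frac{4}{3}\right)}{R} = \frac{-3 - \frac{32}{3}}{R} = - \frac{41}{3 R}$)
$\left(-72 - 76\right) + s{\left(10 \right)} 116 = \left(-72 - 76\right) + - \frac{41}{3 \cdot 10} \cdot 116 = \left(-72 - 76\right) + \left(- \frac{41}{3}\right) \frac{1}{10} \cdot 116 = -148 - \frac{2378}{15} = - \frac{4598}{15}$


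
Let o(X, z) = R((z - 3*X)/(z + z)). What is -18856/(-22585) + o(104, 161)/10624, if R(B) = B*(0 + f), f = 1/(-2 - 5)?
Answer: 451538538911/540831612160 ≈ 0.83490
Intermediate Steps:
f = -⅐ (f = 1/(-7) = -⅐ ≈ -0.14286)
R(B) = -B/7 (R(B) = B*(0 - ⅐) = B*(-⅐) = -B/7)
o(X, z) = -(z - 3*X)/(14*z) (o(X, z) = -(z - 3*X)/(7*(z + z)) = -(z - 3*X)/(7*(2*z)) = -(z - 3*X)*1/(2*z)/7 = -(z - 3*X)/(14*z))
-18856/(-22585) + o(104, 161)/10624 = -18856/(-22585) + ((1/14)*(-1*161 + 3*104)/161)/10624 = -18856*(-1/22585) + ((1/14)*(1/161)*(-161 + 312))*(1/10624) = 18856/22585 + ((1/14)*(1/161)*151)*(1/10624) = 18856/22585 + (151/2254)*(1/10624) = 18856/22585 + 151/23946496 = 451538538911/540831612160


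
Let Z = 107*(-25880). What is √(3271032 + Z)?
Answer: 4*√31367 ≈ 708.43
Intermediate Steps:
Z = -2769160
√(3271032 + Z) = √(3271032 - 2769160) = √501872 = 4*√31367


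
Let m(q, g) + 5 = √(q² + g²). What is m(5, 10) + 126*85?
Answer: 10705 + 5*√5 ≈ 10716.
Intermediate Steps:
m(q, g) = -5 + √(g² + q²) (m(q, g) = -5 + √(q² + g²) = -5 + √(g² + q²))
m(5, 10) + 126*85 = (-5 + √(10² + 5²)) + 126*85 = (-5 + √(100 + 25)) + 10710 = (-5 + √125) + 10710 = (-5 + 5*√5) + 10710 = 10705 + 5*√5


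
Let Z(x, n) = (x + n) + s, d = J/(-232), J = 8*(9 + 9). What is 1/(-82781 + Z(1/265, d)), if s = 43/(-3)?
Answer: -23055/1908860633 ≈ -1.2078e-5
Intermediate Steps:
J = 144 (J = 8*18 = 144)
d = -18/29 (d = 144/(-232) = 144*(-1/232) = -18/29 ≈ -0.62069)
s = -43/3 (s = 43*(-1/3) = -43/3 ≈ -14.333)
Z(x, n) = -43/3 + n + x (Z(x, n) = (x + n) - 43/3 = (n + x) - 43/3 = -43/3 + n + x)
1/(-82781 + Z(1/265, d)) = 1/(-82781 + (-43/3 - 18/29 + 1/265)) = 1/(-82781 - 344678/23055) = 1/(-1908860633/23055) = -23055/1908860633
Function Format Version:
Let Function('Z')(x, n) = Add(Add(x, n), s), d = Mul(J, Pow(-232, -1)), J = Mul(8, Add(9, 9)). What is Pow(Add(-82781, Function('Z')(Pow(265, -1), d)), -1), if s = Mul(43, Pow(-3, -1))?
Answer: Rational(-23055, 1908860633) ≈ -1.2078e-5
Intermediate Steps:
J = 144 (J = Mul(8, 18) = 144)
d = Rational(-18, 29) (d = Mul(144, Pow(-232, -1)) = Mul(144, Rational(-1, 232)) = Rational(-18, 29) ≈ -0.62069)
s = Rational(-43, 3) (s = Mul(43, Rational(-1, 3)) = Rational(-43, 3) ≈ -14.333)
Function('Z')(x, n) = Add(Rational(-43, 3), n, x) (Function('Z')(x, n) = Add(Add(x, n), Rational(-43, 3)) = Add(Add(n, x), Rational(-43, 3)) = Add(Rational(-43, 3), n, x))
Pow(Add(-82781, Function('Z')(Pow(265, -1), d)), -1) = Pow(Add(-82781, Add(Rational(-43, 3), Rational(-18, 29), Pow(265, -1))), -1) = Pow(Add(-82781, Add(Rational(-43, 3), Rational(-18, 29), Rational(1, 265))), -1) = Pow(Add(-82781, Rational(-344678, 23055)), -1) = Pow(Rational(-1908860633, 23055), -1) = Rational(-23055, 1908860633)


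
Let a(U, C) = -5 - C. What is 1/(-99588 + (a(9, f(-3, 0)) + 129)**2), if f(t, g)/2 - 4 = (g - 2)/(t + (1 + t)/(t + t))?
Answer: -4/345911 ≈ -1.1564e-5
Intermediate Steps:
f(t, g) = 8 + 2*(-2 + g)/(t + (1 + t)/(2*t)) (f(t, g) = 8 + 2*((g - 2)/(t + (1 + t)/(t + t))) = 8 + 2*((-2 + g)/(t + (1 + t)/((2*t)))) = 8 + 2*((-2 + g)/(t + (1 + t)*(1/(2*t)))) = 8 + 2*((-2 + g)/(t + (1 + t)/(2*t))) = 8 + 2*(-2 + g)/(t + (1 + t)/(2*t)))
1/(-99588 + (a(9, f(-3, 0)) + 129)**2) = 1/(-99588 + ((-5 - 4*(2 + 4*(-3)**2 + 0*(-3))/(1 - 3 + 2*(-3)**2)) + 129)**2) = 1/(-99588 + ((-5 - 4*(2 + 4*9 + 0)/(1 - 3 + 2*9)) + 129)**2) = 1/(-99588 + ((-5 - 4*(2 + 36 + 0)/(1 - 3 + 18)) + 129)**2) = 1/(-99588 + ((-5 - 4*38/16) + 129)**2) = 1/(-99588 + ((-5 - 1*19/2) + 129)**2) = 1/(-99588 + ((-5 - 19/2) + 129)**2) = 1/(-99588 + (-29/2 + 129)**2) = 1/(-99588 + (229/2)**2) = 1/(-99588 + 52441/4) = 1/(-345911/4) = -4/345911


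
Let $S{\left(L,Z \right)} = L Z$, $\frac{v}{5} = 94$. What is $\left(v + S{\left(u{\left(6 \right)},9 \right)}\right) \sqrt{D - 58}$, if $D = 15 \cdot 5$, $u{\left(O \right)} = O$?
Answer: $524 \sqrt{17} \approx 2160.5$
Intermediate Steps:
$v = 470$ ($v = 5 \cdot 94 = 470$)
$D = 75$
$\left(v + S{\left(u{\left(6 \right)},9 \right)}\right) \sqrt{D - 58} = \left(470 + 6 \cdot 9\right) \sqrt{75 - 58} = \left(470 + 54\right) \sqrt{17} = 524 \sqrt{17}$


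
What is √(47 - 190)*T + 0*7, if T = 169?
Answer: 169*I*√143 ≈ 2020.9*I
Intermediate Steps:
√(47 - 190)*T + 0*7 = √(47 - 190)*169 + 0*7 = √(-143)*169 + 0 = (I*√143)*169 + 0 = 169*I*√143 + 0 = 169*I*√143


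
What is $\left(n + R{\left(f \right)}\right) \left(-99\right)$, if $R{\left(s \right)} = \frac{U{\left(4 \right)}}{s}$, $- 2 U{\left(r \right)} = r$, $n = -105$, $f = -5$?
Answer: $\frac{51777}{5} \approx 10355.0$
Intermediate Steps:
$U{\left(r \right)} = - \frac{r}{2}$
$R{\left(s \right)} = - \frac{2}{s}$ ($R{\left(s \right)} = \frac{\left(- \frac{1}{2}\right) 4}{s} = - \frac{2}{s}$)
$\left(n + R{\left(f \right)}\right) \left(-99\right) = \left(-105 - \frac{2}{-5}\right) \left(-99\right) = \left(-105 - - \frac{2}{5}\right) \left(-99\right) = \left(-105 + \frac{2}{5}\right) \left(-99\right) = \left(- \frac{523}{5}\right) \left(-99\right) = \frac{51777}{5}$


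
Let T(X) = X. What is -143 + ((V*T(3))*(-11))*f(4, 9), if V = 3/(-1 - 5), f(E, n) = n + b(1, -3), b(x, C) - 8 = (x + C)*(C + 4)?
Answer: 209/2 ≈ 104.50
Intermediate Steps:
b(x, C) = 8 + (4 + C)*(C + x) (b(x, C) = 8 + (x + C)*(C + 4) = 8 + (C + x)*(4 + C) = 8 + (4 + C)*(C + x))
f(E, n) = 6 + n (f(E, n) = n + (8 + (-3)**2 + 4*(-3) + 4*1 - 3*1) = n + (8 + 9 - 12 + 4 - 3) = n + 6 = 6 + n)
V = -1/2 (V = 3/(-6) = 3*(-1/6) = -1/2 ≈ -0.50000)
-143 + ((V*T(3))*(-11))*f(4, 9) = -143 + (-1/2*3*(-11))*(6 + 9) = -143 - 3/2*(-11)*15 = -143 + (33/2)*15 = -143 + 495/2 = 209/2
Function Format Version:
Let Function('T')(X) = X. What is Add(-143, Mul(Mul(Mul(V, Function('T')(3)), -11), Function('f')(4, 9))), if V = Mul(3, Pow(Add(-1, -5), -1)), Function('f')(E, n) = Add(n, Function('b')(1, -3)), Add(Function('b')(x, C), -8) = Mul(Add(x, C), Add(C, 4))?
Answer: Rational(209, 2) ≈ 104.50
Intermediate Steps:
Function('b')(x, C) = Add(8, Mul(Add(4, C), Add(C, x))) (Function('b')(x, C) = Add(8, Mul(Add(x, C), Add(C, 4))) = Add(8, Mul(Add(C, x), Add(4, C))) = Add(8, Mul(Add(4, C), Add(C, x))))
Function('f')(E, n) = Add(6, n) (Function('f')(E, n) = Add(n, Add(8, Pow(-3, 2), Mul(4, -3), Mul(4, 1), Mul(-3, 1))) = Add(n, Add(8, 9, -12, 4, -3)) = Add(n, 6) = Add(6, n))
V = Rational(-1, 2) (V = Mul(3, Pow(-6, -1)) = Mul(3, Rational(-1, 6)) = Rational(-1, 2) ≈ -0.50000)
Add(-143, Mul(Mul(Mul(V, Function('T')(3)), -11), Function('f')(4, 9))) = Add(-143, Mul(Mul(Mul(Rational(-1, 2), 3), -11), Add(6, 9))) = Add(-143, Mul(Mul(Rational(-3, 2), -11), 15)) = Add(-143, Mul(Rational(33, 2), 15)) = Add(-143, Rational(495, 2)) = Rational(209, 2)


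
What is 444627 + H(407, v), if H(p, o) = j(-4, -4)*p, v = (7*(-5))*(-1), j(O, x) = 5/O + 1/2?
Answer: 1777287/4 ≈ 4.4432e+5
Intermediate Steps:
j(O, x) = ½ + 5/O (j(O, x) = 5/O + 1*(½) = 5/O + ½ = ½ + 5/O)
v = 35 (v = -35*(-1) = 35)
H(p, o) = -3*p/4 (H(p, o) = ((½)*(10 - 4)/(-4))*p = ((½)*(-¼)*6)*p = -3*p/4)
444627 + H(407, v) = 444627 - ¾*407 = 444627 - 1221/4 = 1777287/4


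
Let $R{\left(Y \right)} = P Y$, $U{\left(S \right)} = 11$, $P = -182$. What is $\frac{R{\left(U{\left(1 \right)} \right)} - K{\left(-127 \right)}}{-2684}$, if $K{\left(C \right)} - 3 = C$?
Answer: $\frac{939}{1342} \approx 0.6997$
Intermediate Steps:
$K{\left(C \right)} = 3 + C$
$R{\left(Y \right)} = - 182 Y$
$\frac{R{\left(U{\left(1 \right)} \right)} - K{\left(-127 \right)}}{-2684} = \frac{\left(-182\right) 11 - \left(3 - 127\right)}{-2684} = \left(-2002 - -124\right) \left(- \frac{1}{2684}\right) = \left(-2002 + 124\right) \left(- \frac{1}{2684}\right) = \left(-1878\right) \left(- \frac{1}{2684}\right) = \frac{939}{1342}$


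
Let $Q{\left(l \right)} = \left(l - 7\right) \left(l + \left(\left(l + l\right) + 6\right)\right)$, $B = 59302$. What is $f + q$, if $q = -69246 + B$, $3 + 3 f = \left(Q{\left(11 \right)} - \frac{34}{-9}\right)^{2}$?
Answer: $- \frac{348791}{243} \approx -1435.4$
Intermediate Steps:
$Q{\left(l \right)} = \left(-7 + l\right) \left(6 + 3 l\right)$ ($Q{\left(l \right)} = \left(-7 + l\right) \left(l + \left(2 l + 6\right)\right) = \left(-7 + l\right) \left(l + \left(6 + 2 l\right)\right) = \left(-7 + l\right) \left(6 + 3 l\right)$)
$f = \frac{2067601}{243}$ ($f = -1 + \frac{\left(\left(-42 - 165 + 3 \cdot 11^{2}\right) - \frac{34}{-9}\right)^{2}}{3} = -1 + \frac{\left(\left(-42 - 165 + 3 \cdot 121\right) - - \frac{34}{9}\right)^{2}}{3} = -1 + \frac{\left(\left(-42 - 165 + 363\right) + \frac{34}{9}\right)^{2}}{3} = -1 + \frac{\left(156 + \frac{34}{9}\right)^{2}}{3} = -1 + \frac{\left(\frac{1438}{9}\right)^{2}}{3} = -1 + \frac{1}{3} \cdot \frac{2067844}{81} = -1 + \frac{2067844}{243} = \frac{2067601}{243} \approx 8508.6$)
$q = -9944$ ($q = -69246 + 59302 = -9944$)
$f + q = \frac{2067601}{243} - 9944 = - \frac{348791}{243}$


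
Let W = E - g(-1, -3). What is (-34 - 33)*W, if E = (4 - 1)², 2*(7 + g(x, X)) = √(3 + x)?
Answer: -1072 + 67*√2/2 ≈ -1024.6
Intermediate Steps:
g(x, X) = -7 + √(3 + x)/2
E = 9 (E = 3² = 9)
W = 16 - √2/2 (W = 9 - (-7 + √(3 - 1)/2) = 9 - (-7 + √2/2) = 9 + (7 - √2/2) = 16 - √2/2 ≈ 15.293)
(-34 - 33)*W = (-34 - 33)*(16 - √2/2) = -67*(16 - √2/2) = -1072 + 67*√2/2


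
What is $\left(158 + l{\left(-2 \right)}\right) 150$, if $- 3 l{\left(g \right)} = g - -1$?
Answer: $23750$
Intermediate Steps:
$l{\left(g \right)} = - \frac{1}{3} - \frac{g}{3}$ ($l{\left(g \right)} = - \frac{g - -1}{3} = - \frac{g + 1}{3} = - \frac{1 + g}{3} = - \frac{1}{3} - \frac{g}{3}$)
$\left(158 + l{\left(-2 \right)}\right) 150 = \left(158 - - \frac{1}{3}\right) 150 = \left(158 + \left(- \frac{1}{3} + \frac{2}{3}\right)\right) 150 = \left(158 + \frac{1}{3}\right) 150 = \frac{475}{3} \cdot 150 = 23750$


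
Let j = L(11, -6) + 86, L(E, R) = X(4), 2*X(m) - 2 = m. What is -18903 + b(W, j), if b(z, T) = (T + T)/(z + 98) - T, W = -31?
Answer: -1272286/67 ≈ -18989.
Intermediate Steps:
X(m) = 1 + m/2
L(E, R) = 3 (L(E, R) = 1 + (½)*4 = 1 + 2 = 3)
j = 89 (j = 3 + 86 = 89)
b(z, T) = -T + 2*T/(98 + z) (b(z, T) = (2*T)/(98 + z) - T = 2*T/(98 + z) - T = -T + 2*T/(98 + z))
-18903 + b(W, j) = -18903 - 1*89*(96 - 31)/(98 - 31) = -18903 - 1*89*65/67 = -18903 - 1*89*1/67*65 = -18903 - 5785/67 = -1272286/67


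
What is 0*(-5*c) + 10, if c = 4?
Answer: 10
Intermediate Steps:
0*(-5*c) + 10 = 0*(-5*4) + 10 = 0*(-20) + 10 = 0 + 10 = 10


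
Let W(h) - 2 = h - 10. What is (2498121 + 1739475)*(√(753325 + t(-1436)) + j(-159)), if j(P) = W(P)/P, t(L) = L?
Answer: 235892844/53 + 4237596*√751889 ≈ 3.6789e+9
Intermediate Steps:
W(h) = -8 + h (W(h) = 2 + (h - 10) = 2 + (-10 + h) = -8 + h)
j(P) = (-8 + P)/P
(2498121 + 1739475)*(√(753325 + t(-1436)) + j(-159)) = (2498121 + 1739475)*(√(753325 - 1436) + (-8 - 159)/(-159)) = 4237596*(√751889 - 1/159*(-167)) = 4237596*(√751889 + 167/159) = 4237596*(167/159 + √751889) = 235892844/53 + 4237596*√751889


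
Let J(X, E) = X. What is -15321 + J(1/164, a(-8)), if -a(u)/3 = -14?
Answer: -2512643/164 ≈ -15321.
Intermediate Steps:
a(u) = 42 (a(u) = -3*(-14) = 42)
-15321 + J(1/164, a(-8)) = -15321 + 1/164 = -2512643/164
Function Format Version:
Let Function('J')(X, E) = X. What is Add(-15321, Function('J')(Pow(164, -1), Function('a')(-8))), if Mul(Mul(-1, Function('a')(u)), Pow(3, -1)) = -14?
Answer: Rational(-2512643, 164) ≈ -15321.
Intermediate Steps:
Function('a')(u) = 42 (Function('a')(u) = Mul(-3, -14) = 42)
Add(-15321, Function('J')(Pow(164, -1), Function('a')(-8))) = Add(-15321, Pow(164, -1)) = Add(-15321, Rational(1, 164)) = Rational(-2512643, 164)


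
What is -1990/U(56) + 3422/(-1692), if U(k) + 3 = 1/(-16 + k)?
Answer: 67137991/100674 ≈ 666.88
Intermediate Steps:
U(k) = -3 + 1/(-16 + k)
-1990/U(56) + 3422/(-1692) = -1990*(-16 + 56)/(49 - 3*56) + 3422/(-1692) = -1990*40/(49 - 168) + 3422*(-1/1692) = -1990/((1/40)*(-119)) - 1711/846 = -1990/(-119/40) - 1711/846 = -1990*(-40/119) - 1711/846 = 79600/119 - 1711/846 = 67137991/100674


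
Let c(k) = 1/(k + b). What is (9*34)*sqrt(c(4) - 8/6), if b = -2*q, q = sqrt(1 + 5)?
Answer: 51*sqrt(78 - 48*sqrt(6))/sqrt(-2 + sqrt(6)) ≈ 478.55*I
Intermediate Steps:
q = sqrt(6) ≈ 2.4495
b = -2*sqrt(6) ≈ -4.8990
c(k) = 1/(k - 2*sqrt(6))
(9*34)*sqrt(c(4) - 8/6) = (9*34)*sqrt(1/(4 - 2*sqrt(6)) - 8/6) = 306*sqrt(1/(4 - 2*sqrt(6)) - 8*1/6) = 306*sqrt(1/(4 - 2*sqrt(6)) - 4/3) = 306*sqrt(-4/3 + 1/(4 - 2*sqrt(6)))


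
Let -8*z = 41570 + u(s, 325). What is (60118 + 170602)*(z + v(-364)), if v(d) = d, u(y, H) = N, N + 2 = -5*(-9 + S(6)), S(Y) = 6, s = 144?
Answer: -1283235800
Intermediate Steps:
N = 13 (N = -2 - 5*(-9 + 6) = -2 - 5*(-3) = -2 + 15 = 13)
u(y, H) = 13
z = -41583/8 (z = -(41570 + 13)/8 = -⅛*41583 = -41583/8 ≈ -5197.9)
(60118 + 170602)*(z + v(-364)) = (60118 + 170602)*(-41583/8 - 364) = 230720*(-44495/8) = -1283235800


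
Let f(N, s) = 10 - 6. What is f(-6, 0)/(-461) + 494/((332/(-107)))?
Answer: -12184433/76526 ≈ -159.22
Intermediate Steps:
f(N, s) = 4
f(-6, 0)/(-461) + 494/((332/(-107))) = 4/(-461) + 494/((332/(-107))) = 4*(-1/461) + 494/((332*(-1/107))) = -4/461 + 494/(-332/107) = -4/461 + 494*(-107/332) = -4/461 - 26429/166 = -12184433/76526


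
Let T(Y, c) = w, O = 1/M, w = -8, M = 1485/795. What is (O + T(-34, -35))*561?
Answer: -12563/3 ≈ -4187.7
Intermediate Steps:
M = 99/53 (M = 1485*(1/795) = 99/53 ≈ 1.8679)
O = 53/99 (O = 1/(99/53) = 53/99 ≈ 0.53535)
T(Y, c) = -8
(O + T(-34, -35))*561 = (53/99 - 8)*561 = -739/99*561 = -12563/3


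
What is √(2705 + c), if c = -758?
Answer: √1947 ≈ 44.125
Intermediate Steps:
√(2705 + c) = √(2705 - 758) = √1947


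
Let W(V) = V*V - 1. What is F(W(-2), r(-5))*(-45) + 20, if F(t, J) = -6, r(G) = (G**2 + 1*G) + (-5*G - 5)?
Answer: 290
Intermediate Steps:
r(G) = -5 + G**2 - 4*G (r(G) = (G**2 + G) + (-5 - 5*G) = (G + G**2) + (-5 - 5*G) = -5 + G**2 - 4*G)
W(V) = -1 + V**2 (W(V) = V**2 - 1 = -1 + V**2)
F(W(-2), r(-5))*(-45) + 20 = -6*(-45) + 20 = 270 + 20 = 290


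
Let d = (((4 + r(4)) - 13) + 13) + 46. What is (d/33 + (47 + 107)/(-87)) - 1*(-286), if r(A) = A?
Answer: 273574/957 ≈ 285.87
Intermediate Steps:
d = 54 (d = (((4 + 4) - 13) + 13) + 46 = ((8 - 13) + 13) + 46 = (-5 + 13) + 46 = 8 + 46 = 54)
(d/33 + (47 + 107)/(-87)) - 1*(-286) = (54/33 + (47 + 107)/(-87)) - 1*(-286) = (54*(1/33) + 154*(-1/87)) + 286 = (18/11 - 154/87) + 286 = -128/957 + 286 = 273574/957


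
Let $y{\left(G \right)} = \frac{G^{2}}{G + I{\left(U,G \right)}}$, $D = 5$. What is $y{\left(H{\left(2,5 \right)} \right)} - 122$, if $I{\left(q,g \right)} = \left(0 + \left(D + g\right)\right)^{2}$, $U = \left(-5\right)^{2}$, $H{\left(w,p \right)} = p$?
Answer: $- \frac{2557}{21} \approx -121.76$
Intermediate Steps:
$U = 25$
$I{\left(q,g \right)} = \left(5 + g\right)^{2}$ ($I{\left(q,g \right)} = \left(0 + \left(5 + g\right)\right)^{2} = \left(5 + g\right)^{2}$)
$y{\left(G \right)} = \frac{G^{2}}{G + \left(5 + G\right)^{2}}$
$y{\left(H{\left(2,5 \right)} \right)} - 122 = \frac{5^{2}}{5 + \left(5 + 5\right)^{2}} - 122 = \frac{25}{5 + 10^{2}} - 122 = \frac{25}{5 + 100} - 122 = \frac{25}{105} - 122 = 25 \cdot \frac{1}{105} - 122 = \frac{5}{21} - 122 = - \frac{2557}{21}$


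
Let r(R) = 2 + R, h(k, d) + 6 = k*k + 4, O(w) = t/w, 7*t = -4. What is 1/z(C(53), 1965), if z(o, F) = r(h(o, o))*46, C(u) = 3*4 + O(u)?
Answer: 137641/910096384 ≈ 0.00015124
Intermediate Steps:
t = -4/7 (t = (⅐)*(-4) = -4/7 ≈ -0.57143)
O(w) = -4/(7*w)
h(k, d) = -2 + k² (h(k, d) = -6 + (k*k + 4) = -6 + (k² + 4) = -6 + (4 + k²) = -2 + k²)
C(u) = 12 - 4/(7*u) (C(u) = 3*4 - 4/(7*u) = 12 - 4/(7*u))
z(o, F) = 46*o² (z(o, F) = (2 + (-2 + o²))*46 = o²*46 = 46*o²)
1/z(C(53), 1965) = 1/(46*(12 - 4/7/53)²) = 1/(46*(12 - 4/7*1/53)²) = 1/(46*(12 - 4/371)²) = 1/(46*(4448/371)²) = 1/(46*(19784704/137641)) = 1/(910096384/137641) = 137641/910096384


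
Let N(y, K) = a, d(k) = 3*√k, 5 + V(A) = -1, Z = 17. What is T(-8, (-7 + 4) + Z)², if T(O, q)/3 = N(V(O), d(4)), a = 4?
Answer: 144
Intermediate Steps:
V(A) = -6 (V(A) = -5 - 1 = -6)
N(y, K) = 4
T(O, q) = 12 (T(O, q) = 3*4 = 12)
T(-8, (-7 + 4) + Z)² = 12² = 144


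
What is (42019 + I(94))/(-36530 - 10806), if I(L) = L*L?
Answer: -50855/47336 ≈ -1.0743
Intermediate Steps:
I(L) = L²
(42019 + I(94))/(-36530 - 10806) = (42019 + 94²)/(-36530 - 10806) = (42019 + 8836)/(-47336) = 50855*(-1/47336) = -50855/47336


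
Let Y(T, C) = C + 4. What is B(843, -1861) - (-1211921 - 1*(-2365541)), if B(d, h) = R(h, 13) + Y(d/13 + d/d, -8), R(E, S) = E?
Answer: -1155485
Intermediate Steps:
Y(T, C) = 4 + C
B(d, h) = -4 + h (B(d, h) = h + (4 - 8) = h - 4 = -4 + h)
B(843, -1861) - (-1211921 - 1*(-2365541)) = (-4 - 1861) - (-1211921 - 1*(-2365541)) = -1865 - (-1211921 + 2365541) = -1865 - 1*1153620 = -1865 - 1153620 = -1155485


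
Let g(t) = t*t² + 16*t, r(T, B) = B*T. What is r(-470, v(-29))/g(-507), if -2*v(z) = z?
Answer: 1363/26066391 ≈ 5.2290e-5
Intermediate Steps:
v(z) = -z/2
g(t) = t³ + 16*t
r(-470, v(-29))/g(-507) = (-½*(-29)*(-470))/((-507*(16 + (-507)²))) = ((29/2)*(-470))/((-507*(16 + 257049))) = -6815/((-507*257065)) = -6815/(-130331955) = -6815*(-1/130331955) = 1363/26066391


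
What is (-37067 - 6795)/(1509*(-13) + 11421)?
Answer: 21931/4098 ≈ 5.3516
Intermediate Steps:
(-37067 - 6795)/(1509*(-13) + 11421) = -43862/(-19617 + 11421) = -43862/(-8196) = -43862*(-1/8196) = 21931/4098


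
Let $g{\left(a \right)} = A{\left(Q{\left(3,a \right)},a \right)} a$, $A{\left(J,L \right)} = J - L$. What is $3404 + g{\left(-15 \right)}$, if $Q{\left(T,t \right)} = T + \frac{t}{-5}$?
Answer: $3089$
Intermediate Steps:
$Q{\left(T,t \right)} = T - \frac{t}{5}$ ($Q{\left(T,t \right)} = T + t \left(- \frac{1}{5}\right) = T - \frac{t}{5}$)
$g{\left(a \right)} = a \left(3 - \frac{6 a}{5}\right)$ ($g{\left(a \right)} = \left(\left(3 - \frac{a}{5}\right) - a\right) a = \left(3 - \frac{6 a}{5}\right) a = a \left(3 - \frac{6 a}{5}\right)$)
$3404 + g{\left(-15 \right)} = 3404 + \frac{3}{5} \left(-15\right) \left(5 - -30\right) = 3404 + \frac{3}{5} \left(-15\right) \left(5 + 30\right) = 3404 + \frac{3}{5} \left(-15\right) 35 = 3404 - 315 = 3089$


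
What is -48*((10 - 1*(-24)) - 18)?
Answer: -768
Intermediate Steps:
-48*((10 - 1*(-24)) - 18) = -48*((10 + 24) - 18) = -48*(34 - 18) = -48*16 = -768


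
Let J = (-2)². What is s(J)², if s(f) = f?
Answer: 16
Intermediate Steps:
J = 4
s(J)² = 4² = 16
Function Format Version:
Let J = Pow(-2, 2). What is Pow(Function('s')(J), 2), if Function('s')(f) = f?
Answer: 16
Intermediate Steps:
J = 4
Pow(Function('s')(J), 2) = Pow(4, 2) = 16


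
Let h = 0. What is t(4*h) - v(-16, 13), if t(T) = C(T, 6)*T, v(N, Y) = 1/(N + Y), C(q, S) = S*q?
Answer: 1/3 ≈ 0.33333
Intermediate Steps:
t(T) = 6*T**2 (t(T) = (6*T)*T = 6*T**2)
t(4*h) - v(-16, 13) = 6*(4*0)**2 - 1/(-16 + 13) = 6*0**2 - 1/(-3) = 6*0 - 1*(-1/3) = 0 + 1/3 = 1/3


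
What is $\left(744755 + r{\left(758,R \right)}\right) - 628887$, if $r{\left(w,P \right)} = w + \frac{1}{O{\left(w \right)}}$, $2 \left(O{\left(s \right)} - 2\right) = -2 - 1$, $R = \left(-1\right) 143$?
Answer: $116628$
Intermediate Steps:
$R = -143$
$O{\left(s \right)} = \frac{1}{2}$ ($O{\left(s \right)} = 2 + \frac{-2 - 1}{2} = 2 + \frac{1}{2} \left(-3\right) = 2 - \frac{3}{2} = \frac{1}{2}$)
$r{\left(w,P \right)} = 2 + w$ ($r{\left(w,P \right)} = w + \frac{1}{\frac{1}{2}} = w + 2 = 2 + w$)
$\left(744755 + r{\left(758,R \right)}\right) - 628887 = \left(744755 + \left(2 + 758\right)\right) - 628887 = \left(744755 + 760\right) - 628887 = 745515 - 628887 = 116628$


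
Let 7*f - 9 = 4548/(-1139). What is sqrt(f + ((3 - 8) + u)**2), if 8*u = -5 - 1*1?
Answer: sqrt(34355377945)/31892 ≈ 5.8119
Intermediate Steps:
u = -3/4 (u = (-5 - 1*1)/8 = (-5 - 1)/8 = (1/8)*(-6) = -3/4 ≈ -0.75000)
f = 5703/7973 (f = 9/7 + (4548/(-1139))/7 = 9/7 + (4548*(-1/1139))/7 = 9/7 + (1/7)*(-4548/1139) = 9/7 - 4548/7973 = 5703/7973 ≈ 0.71529)
sqrt(f + ((3 - 8) + u)**2) = sqrt(5703/7973 + ((3 - 8) - 3/4)**2) = sqrt(5703/7973 + (-5 - 3/4)**2) = sqrt(5703/7973 + (-23/4)**2) = sqrt(5703/7973 + 529/16) = sqrt(4308965/127568) = sqrt(34355377945)/31892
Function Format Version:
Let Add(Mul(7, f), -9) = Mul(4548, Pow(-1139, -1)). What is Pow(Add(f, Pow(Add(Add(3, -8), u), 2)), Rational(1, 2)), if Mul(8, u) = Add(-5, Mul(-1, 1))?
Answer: Mul(Rational(1, 31892), Pow(34355377945, Rational(1, 2))) ≈ 5.8119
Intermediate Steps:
u = Rational(-3, 4) (u = Mul(Rational(1, 8), Add(-5, Mul(-1, 1))) = Mul(Rational(1, 8), Add(-5, -1)) = Mul(Rational(1, 8), -6) = Rational(-3, 4) ≈ -0.75000)
f = Rational(5703, 7973) (f = Add(Rational(9, 7), Mul(Rational(1, 7), Mul(4548, Pow(-1139, -1)))) = Add(Rational(9, 7), Mul(Rational(1, 7), Mul(4548, Rational(-1, 1139)))) = Add(Rational(9, 7), Mul(Rational(1, 7), Rational(-4548, 1139))) = Add(Rational(9, 7), Rational(-4548, 7973)) = Rational(5703, 7973) ≈ 0.71529)
Pow(Add(f, Pow(Add(Add(3, -8), u), 2)), Rational(1, 2)) = Pow(Add(Rational(5703, 7973), Pow(Add(Add(3, -8), Rational(-3, 4)), 2)), Rational(1, 2)) = Pow(Add(Rational(5703, 7973), Pow(Add(-5, Rational(-3, 4)), 2)), Rational(1, 2)) = Pow(Add(Rational(5703, 7973), Pow(Rational(-23, 4), 2)), Rational(1, 2)) = Pow(Add(Rational(5703, 7973), Rational(529, 16)), Rational(1, 2)) = Pow(Rational(4308965, 127568), Rational(1, 2)) = Mul(Rational(1, 31892), Pow(34355377945, Rational(1, 2)))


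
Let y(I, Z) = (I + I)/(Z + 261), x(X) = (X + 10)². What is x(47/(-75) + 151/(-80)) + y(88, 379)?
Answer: 81090289/1440000 ≈ 56.313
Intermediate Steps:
x(X) = (10 + X)²
y(I, Z) = 2*I/(261 + Z) (y(I, Z) = (2*I)/(261 + Z) = 2*I/(261 + Z))
x(47/(-75) + 151/(-80)) + y(88, 379) = (10 + (47/(-75) + 151/(-80)))² + 2*88/(261 + 379) = (10 + (47*(-1/75) + 151*(-1/80)))² + 2*88/640 = (10 + (-47/75 - 151/80))² + 2*88*(1/640) = (10 - 3017/1200)² + 11/40 = (8983/1200)² + 11/40 = 80694289/1440000 + 11/40 = 81090289/1440000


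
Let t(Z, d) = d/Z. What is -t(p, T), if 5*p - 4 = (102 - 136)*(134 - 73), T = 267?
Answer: 89/138 ≈ 0.64493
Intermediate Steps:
p = -414 (p = ⅘ + ((102 - 136)*(134 - 73))/5 = ⅘ + (-34*61)/5 = ⅘ + (⅕)*(-2074) = ⅘ - 2074/5 = -414)
-t(p, T) = -267/(-414) = -267*(-1)/414 = -1*(-89/138) = 89/138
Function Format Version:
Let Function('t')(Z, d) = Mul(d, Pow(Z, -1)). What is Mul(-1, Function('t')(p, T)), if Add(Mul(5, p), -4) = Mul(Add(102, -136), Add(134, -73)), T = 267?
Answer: Rational(89, 138) ≈ 0.64493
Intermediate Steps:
p = -414 (p = Add(Rational(4, 5), Mul(Rational(1, 5), Mul(Add(102, -136), Add(134, -73)))) = Add(Rational(4, 5), Mul(Rational(1, 5), Mul(-34, 61))) = Add(Rational(4, 5), Mul(Rational(1, 5), -2074)) = Add(Rational(4, 5), Rational(-2074, 5)) = -414)
Mul(-1, Function('t')(p, T)) = Mul(-1, Mul(267, Pow(-414, -1))) = Mul(-1, Mul(267, Rational(-1, 414))) = Mul(-1, Rational(-89, 138)) = Rational(89, 138)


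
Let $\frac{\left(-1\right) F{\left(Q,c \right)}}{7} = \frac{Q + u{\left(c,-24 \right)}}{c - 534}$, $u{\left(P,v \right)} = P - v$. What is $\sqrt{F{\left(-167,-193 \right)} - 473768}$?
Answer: $\frac{2 i \sqrt{62600459294}}{727} \approx 688.31 i$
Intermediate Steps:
$F{\left(Q,c \right)} = - \frac{7 \left(24 + Q + c\right)}{-534 + c}$ ($F{\left(Q,c \right)} = - 7 \frac{Q + \left(c - -24\right)}{c - 534} = - 7 \frac{Q + \left(c + 24\right)}{-534 + c} = - 7 \frac{Q + \left(24 + c\right)}{-534 + c} = - 7 \frac{24 + Q + c}{-534 + c} = - \frac{7 \left(24 + Q + c\right)}{-534 + c}$)
$\sqrt{F{\left(-167,-193 \right)} - 473768} = \sqrt{\frac{7 \left(-24 - -167 - -193\right)}{-534 - 193} - 473768} = \sqrt{\frac{7 \left(-24 + 167 + 193\right)}{-727} - 473768} = \sqrt{7 \left(- \frac{1}{727}\right) 336 - 473768} = \sqrt{- \frac{2352}{727} - 473768} = \sqrt{- \frac{344431688}{727}} = \frac{2 i \sqrt{62600459294}}{727}$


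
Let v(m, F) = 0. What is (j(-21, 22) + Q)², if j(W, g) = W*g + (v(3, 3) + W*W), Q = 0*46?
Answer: 441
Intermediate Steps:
Q = 0
j(W, g) = W² + W*g (j(W, g) = W*g + (0 + W*W) = W*g + (0 + W²) = W*g + W² = W² + W*g)
(j(-21, 22) + Q)² = (-21*(-21 + 22) + 0)² = (-21*1 + 0)² = (-21 + 0)² = (-21)² = 441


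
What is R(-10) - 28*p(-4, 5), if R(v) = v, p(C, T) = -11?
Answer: 298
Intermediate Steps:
R(-10) - 28*p(-4, 5) = -10 - 28*(-11) = -10 + 308 = 298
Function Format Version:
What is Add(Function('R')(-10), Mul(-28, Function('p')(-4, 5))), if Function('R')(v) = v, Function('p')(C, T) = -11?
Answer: 298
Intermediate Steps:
Add(Function('R')(-10), Mul(-28, Function('p')(-4, 5))) = Add(-10, Mul(-28, -11)) = Add(-10, 308) = 298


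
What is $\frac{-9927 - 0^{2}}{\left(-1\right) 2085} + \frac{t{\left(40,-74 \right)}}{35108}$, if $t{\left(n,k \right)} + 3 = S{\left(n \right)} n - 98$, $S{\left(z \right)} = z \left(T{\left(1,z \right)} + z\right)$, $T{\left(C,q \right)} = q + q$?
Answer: $\frac{249542177}{24400060} \approx 10.227$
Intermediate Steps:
$T{\left(C,q \right)} = 2 q$
$S{\left(z \right)} = 3 z^{2}$ ($S{\left(z \right)} = z \left(2 z + z\right) = z 3 z = 3 z^{2}$)
$t{\left(n,k \right)} = -101 + 3 n^{3}$ ($t{\left(n,k \right)} = -3 + \left(3 n^{2} n - 98\right) = -3 + \left(3 n^{3} - 98\right) = -3 + \left(-98 + 3 n^{3}\right) = -101 + 3 n^{3}$)
$\frac{-9927 - 0^{2}}{\left(-1\right) 2085} + \frac{t{\left(40,-74 \right)}}{35108} = \frac{-9927 - 0^{2}}{\left(-1\right) 2085} + \frac{-101 + 3 \cdot 40^{3}}{35108} = \frac{-9927 - 0}{-2085} + \left(-101 + 3 \cdot 64000\right) \frac{1}{35108} = \left(-9927 + 0\right) \left(- \frac{1}{2085}\right) + \left(-101 + 192000\right) \frac{1}{35108} = \left(-9927\right) \left(- \frac{1}{2085}\right) + 191899 \cdot \frac{1}{35108} = \frac{3309}{695} + \frac{191899}{35108} = \frac{249542177}{24400060}$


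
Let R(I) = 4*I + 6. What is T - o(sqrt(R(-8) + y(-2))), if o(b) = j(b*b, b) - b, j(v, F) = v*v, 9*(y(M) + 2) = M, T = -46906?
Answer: -3863902/81 + I*sqrt(254)/3 ≈ -47703.0 + 5.3125*I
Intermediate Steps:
y(M) = -2 + M/9
R(I) = 6 + 4*I
j(v, F) = v**2
o(b) = b**4 - b (o(b) = (b*b)**2 - b = (b**2)**2 - b = b**4 - b)
T - o(sqrt(R(-8) + y(-2))) = -46906 - ((sqrt((6 + 4*(-8)) + (-2 + (1/9)*(-2))))**4 - sqrt((6 + 4*(-8)) + (-2 + (1/9)*(-2)))) = -46906 - ((sqrt((6 - 32) + (-2 - 2/9)))**4 - sqrt((6 - 32) + (-2 - 2/9))) = -46906 - ((sqrt(-26 - 20/9))**4 - sqrt(-26 - 20/9)) = -46906 - ((sqrt(-254/9))**4 - sqrt(-254/9)) = -46906 - ((I*sqrt(254)/3)**4 - I*sqrt(254)/3) = -46906 - (64516/81 - I*sqrt(254)/3) = -46906 + (-64516/81 + I*sqrt(254)/3) = -3863902/81 + I*sqrt(254)/3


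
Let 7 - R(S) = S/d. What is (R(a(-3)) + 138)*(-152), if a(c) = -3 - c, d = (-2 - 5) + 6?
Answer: -22040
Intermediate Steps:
d = -1 (d = -7 + 6 = -1)
R(S) = 7 + S (R(S) = 7 - S/(-1) = 7 - S*(-1) = 7 - (-1)*S = 7 + S)
(R(a(-3)) + 138)*(-152) = ((7 + (-3 - 1*(-3))) + 138)*(-152) = ((7 + (-3 + 3)) + 138)*(-152) = ((7 + 0) + 138)*(-152) = (7 + 138)*(-152) = 145*(-152) = -22040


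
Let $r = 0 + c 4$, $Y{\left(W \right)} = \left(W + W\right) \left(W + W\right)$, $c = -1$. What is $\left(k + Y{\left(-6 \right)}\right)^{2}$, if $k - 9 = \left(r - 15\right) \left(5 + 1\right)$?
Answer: $1521$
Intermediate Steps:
$Y{\left(W \right)} = 4 W^{2}$ ($Y{\left(W \right)} = 2 W 2 W = 4 W^{2}$)
$r = -4$ ($r = 0 - 4 = -4$)
$k = -105$ ($k = 9 + \left(-4 - 15\right) \left(5 + 1\right) = 9 - 114 = -105$)
$\left(k + Y{\left(-6 \right)}\right)^{2} = \left(-105 + 4 \left(-6\right)^{2}\right)^{2} = \left(-105 + 4 \cdot 36\right)^{2} = \left(-105 + 144\right)^{2} = 39^{2} = 1521$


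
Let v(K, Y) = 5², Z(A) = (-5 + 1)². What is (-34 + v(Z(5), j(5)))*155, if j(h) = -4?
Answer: -1395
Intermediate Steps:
Z(A) = 16 (Z(A) = (-4)² = 16)
v(K, Y) = 25
(-34 + v(Z(5), j(5)))*155 = (-34 + 25)*155 = -9*155 = -1395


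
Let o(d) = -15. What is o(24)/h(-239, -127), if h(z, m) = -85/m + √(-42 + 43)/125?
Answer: -79375/3584 ≈ -22.147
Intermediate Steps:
h(z, m) = 1/125 - 85/m (h(z, m) = -85/m + √1*(1/125) = -85/m + 1*(1/125) = -85/m + 1/125 = 1/125 - 85/m)
o(24)/h(-239, -127) = -15*(-15875/(-10625 - 127)) = -15/((1/125)*(-1/127)*(-10752)) = -15/10752/15875 = -15*15875/10752 = -79375/3584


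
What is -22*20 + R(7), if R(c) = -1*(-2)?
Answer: -438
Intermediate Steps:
R(c) = 2
-22*20 + R(7) = -22*20 + 2 = -440 + 2 = -438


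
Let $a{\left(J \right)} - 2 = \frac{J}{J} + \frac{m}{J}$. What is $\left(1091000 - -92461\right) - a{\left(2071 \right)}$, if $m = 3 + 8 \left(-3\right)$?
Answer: $\frac{2450941539}{2071} \approx 1.1835 \cdot 10^{6}$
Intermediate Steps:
$m = -21$ ($m = 3 - 24 = -21$)
$a{\left(J \right)} = 3 - \frac{21}{J}$ ($a{\left(J \right)} = 2 - \left(\frac{21}{J} - \frac{J}{J}\right) = 2 + \left(1 - \frac{21}{J}\right) = 3 - \frac{21}{J}$)
$\left(1091000 - -92461\right) - a{\left(2071 \right)} = \left(1091000 - -92461\right) - \left(3 - \frac{21}{2071}\right) = \left(1091000 + 92461\right) - \left(3 - \frac{21}{2071}\right) = 1183461 - \left(3 - \frac{21}{2071}\right) = 1183461 - \frac{6192}{2071} = \frac{2450941539}{2071}$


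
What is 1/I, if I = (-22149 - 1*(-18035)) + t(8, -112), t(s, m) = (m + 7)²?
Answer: 1/6911 ≈ 0.00014470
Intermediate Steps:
t(s, m) = (7 + m)²
I = 6911 (I = (-22149 - 1*(-18035)) + (7 - 112)² = (-22149 + 18035) + (-105)² = -4114 + 11025 = 6911)
1/I = 1/6911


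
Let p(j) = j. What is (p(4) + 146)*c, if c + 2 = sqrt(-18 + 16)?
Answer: -300 + 150*I*sqrt(2) ≈ -300.0 + 212.13*I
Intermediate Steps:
c = -2 + I*sqrt(2) (c = -2 + sqrt(-18 + 16) = -2 + sqrt(-2) = -2 + I*sqrt(2) ≈ -2.0 + 1.4142*I)
(p(4) + 146)*c = (4 + 146)*(-2 + I*sqrt(2)) = 150*(-2 + I*sqrt(2)) = -300 + 150*I*sqrt(2)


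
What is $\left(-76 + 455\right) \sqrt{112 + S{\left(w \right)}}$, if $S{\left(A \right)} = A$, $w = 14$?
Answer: $1137 \sqrt{14} \approx 4254.3$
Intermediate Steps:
$\left(-76 + 455\right) \sqrt{112 + S{\left(w \right)}} = \left(-76 + 455\right) \sqrt{112 + 14} = 379 \sqrt{126} = 379 \cdot 3 \sqrt{14} = 1137 \sqrt{14}$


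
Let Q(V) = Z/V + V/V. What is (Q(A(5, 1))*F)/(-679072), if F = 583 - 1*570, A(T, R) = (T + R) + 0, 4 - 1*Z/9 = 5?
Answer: 13/1358144 ≈ 9.5719e-6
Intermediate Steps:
Z = -9 (Z = 36 - 9*5 = 36 - 45 = -9)
A(T, R) = R + T (A(T, R) = (R + T) + 0 = R + T)
F = 13 (F = 583 - 570 = 13)
Q(V) = 1 - 9/V (Q(V) = -9/V + V/V = -9/V + 1 = 1 - 9/V)
(Q(A(5, 1))*F)/(-679072) = (((-9 + (1 + 5))/(1 + 5))*13)/(-679072) = (((-9 + 6)/6)*13)*(-1/679072) = (((1/6)*(-3))*13)*(-1/679072) = -1/2*13*(-1/679072) = -13/2*(-1/679072) = 13/1358144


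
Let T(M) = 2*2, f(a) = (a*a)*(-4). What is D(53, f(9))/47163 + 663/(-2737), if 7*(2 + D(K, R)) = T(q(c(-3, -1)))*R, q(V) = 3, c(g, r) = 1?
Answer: -1869487/7593243 ≈ -0.24620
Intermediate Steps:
f(a) = -4*a**2 (f(a) = a**2*(-4) = -4*a**2)
T(M) = 4
D(K, R) = -2 + 4*R/7 (D(K, R) = -2 + (4*R)/7 = -2 + 4*R/7)
D(53, f(9))/47163 + 663/(-2737) = (-2 + 4*(-4*9**2)/7)/47163 + 663/(-2737) = (-2 + 4*(-4*81)/7)*(1/47163) + 663*(-1/2737) = (-2 + (4/7)*(-324))*(1/47163) - 39/161 = (-2 - 1296/7)*(1/47163) - 39/161 = -1310/7*1/47163 - 39/161 = -1310/330141 - 39/161 = -1869487/7593243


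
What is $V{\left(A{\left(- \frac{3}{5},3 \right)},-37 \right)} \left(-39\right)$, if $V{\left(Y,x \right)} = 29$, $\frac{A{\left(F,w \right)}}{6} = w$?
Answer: $-1131$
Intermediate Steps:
$A{\left(F,w \right)} = 6 w$
$V{\left(A{\left(- \frac{3}{5},3 \right)},-37 \right)} \left(-39\right) = 29 \left(-39\right) = -1131$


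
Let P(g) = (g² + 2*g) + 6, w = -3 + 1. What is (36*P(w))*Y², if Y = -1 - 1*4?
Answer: 5400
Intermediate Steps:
w = -2
Y = -5 (Y = -1 - 4 = -5)
P(g) = 6 + g² + 2*g
(36*P(w))*Y² = (36*(6 + (-2)² + 2*(-2)))*(-5)² = (36*(6 + 4 - 4))*25 = (36*6)*25 = 216*25 = 5400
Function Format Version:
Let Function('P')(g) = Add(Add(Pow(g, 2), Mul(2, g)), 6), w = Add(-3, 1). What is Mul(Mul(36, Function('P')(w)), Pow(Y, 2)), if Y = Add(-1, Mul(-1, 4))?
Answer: 5400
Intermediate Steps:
w = -2
Y = -5 (Y = Add(-1, -4) = -5)
Function('P')(g) = Add(6, Pow(g, 2), Mul(2, g))
Mul(Mul(36, Function('P')(w)), Pow(Y, 2)) = Mul(Mul(36, Add(6, Pow(-2, 2), Mul(2, -2))), Pow(-5, 2)) = Mul(Mul(36, Add(6, 4, -4)), 25) = Mul(Mul(36, 6), 25) = Mul(216, 25) = 5400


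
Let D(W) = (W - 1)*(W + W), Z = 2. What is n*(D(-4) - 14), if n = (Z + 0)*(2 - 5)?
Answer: -156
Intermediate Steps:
n = -6 (n = (2 + 0)*(2 - 5) = 2*(-3) = -6)
D(W) = 2*W*(-1 + W) (D(W) = (-1 + W)*(2*W) = 2*W*(-1 + W))
n*(D(-4) - 14) = -6*(2*(-4)*(-1 - 4) - 14) = -6*(2*(-4)*(-5) - 14) = -6*(40 - 14) = -6*26 = -156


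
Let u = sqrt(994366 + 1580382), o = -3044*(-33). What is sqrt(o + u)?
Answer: sqrt(100452 + 2*sqrt(643687)) ≈ 319.46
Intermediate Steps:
o = 100452
u = 2*sqrt(643687) (u = sqrt(2574748) = 2*sqrt(643687) ≈ 1604.6)
sqrt(o + u) = sqrt(100452 + 2*sqrt(643687))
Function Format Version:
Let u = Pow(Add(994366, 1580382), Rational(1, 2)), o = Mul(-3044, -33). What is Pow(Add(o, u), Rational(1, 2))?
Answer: Pow(Add(100452, Mul(2, Pow(643687, Rational(1, 2)))), Rational(1, 2)) ≈ 319.46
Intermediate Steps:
o = 100452
u = Mul(2, Pow(643687, Rational(1, 2))) (u = Pow(2574748, Rational(1, 2)) = Mul(2, Pow(643687, Rational(1, 2))) ≈ 1604.6)
Pow(Add(o, u), Rational(1, 2)) = Pow(Add(100452, Mul(2, Pow(643687, Rational(1, 2)))), Rational(1, 2))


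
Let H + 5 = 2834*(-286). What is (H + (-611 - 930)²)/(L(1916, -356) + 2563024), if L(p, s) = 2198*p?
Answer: 195519/846799 ≈ 0.23089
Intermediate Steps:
H = -810529 (H = -5 + 2834*(-286) = -5 - 810524 = -810529)
(H + (-611 - 930)²)/(L(1916, -356) + 2563024) = (-810529 + (-611 - 930)²)/(2198*1916 + 2563024) = (-810529 + (-1541)²)/(4211368 + 2563024) = (-810529 + 2374681)/6774392 = 1564152*(1/6774392) = 195519/846799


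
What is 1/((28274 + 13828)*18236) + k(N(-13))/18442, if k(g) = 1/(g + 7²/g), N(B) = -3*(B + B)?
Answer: 29999663201/43419347950168296 ≈ 6.9093e-7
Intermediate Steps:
N(B) = -6*B
k(g) = 1/(g + 49/g)
1/((28274 + 13828)*18236) + k(N(-13))/18442 = 1/((28274 + 13828)*18236) + ((-6*(-13))/(49 + (-6*(-13))²))/18442 = (1/18236)/42102 + (78/(49 + 78²))*(1/18442) = (1/42102)*(1/18236) + (78/(49 + 6084))*(1/18442) = 1/767772072 + (78/6133)*(1/18442) = 1/767772072 + 39/56552393 = 29999663201/43419347950168296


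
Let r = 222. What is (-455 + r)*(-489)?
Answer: 113937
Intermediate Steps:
(-455 + r)*(-489) = (-455 + 222)*(-489) = -233*(-489) = 113937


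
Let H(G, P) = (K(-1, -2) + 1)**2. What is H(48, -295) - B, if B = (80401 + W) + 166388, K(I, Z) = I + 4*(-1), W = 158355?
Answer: -405128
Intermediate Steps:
K(I, Z) = -4 + I (K(I, Z) = I - 4 = -4 + I)
B = 405144 (B = (80401 + 158355) + 166388 = 238756 + 166388 = 405144)
H(G, P) = 16 (H(G, P) = ((-4 - 1) + 1)**2 = (-5 + 1)**2 = (-4)**2 = 16)
H(48, -295) - B = 16 - 1*405144 = 16 - 405144 = -405128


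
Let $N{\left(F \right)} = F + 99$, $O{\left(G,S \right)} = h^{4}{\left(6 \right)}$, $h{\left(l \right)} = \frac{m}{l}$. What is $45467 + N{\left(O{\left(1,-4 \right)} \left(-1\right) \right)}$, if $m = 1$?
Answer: $\frac{59053535}{1296} \approx 45566.0$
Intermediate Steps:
$h{\left(l \right)} = \frac{1}{l}$ ($h{\left(l \right)} = 1 \frac{1}{l} = \frac{1}{l}$)
$O{\left(G,S \right)} = \frac{1}{1296}$ ($O{\left(G,S \right)} = \left(\frac{1}{6}\right)^{4} = \frac{1}{1296}$)
$N{\left(F \right)} = 99 + F$
$45467 + N{\left(O{\left(1,-4 \right)} \left(-1\right) \right)} = 45467 + \left(99 + \frac{1}{1296} \left(-1\right)\right) = 45467 + \left(99 - \frac{1}{1296}\right) = 45467 + \frac{128303}{1296} = \frac{59053535}{1296}$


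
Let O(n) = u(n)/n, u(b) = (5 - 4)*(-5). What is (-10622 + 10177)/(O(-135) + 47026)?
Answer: -12015/1269703 ≈ -0.0094628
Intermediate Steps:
u(b) = -5 (u(b) = 1*(-5) = -5)
O(n) = -5/n
(-10622 + 10177)/(O(-135) + 47026) = (-10622 + 10177)/(-5/(-135) + 47026) = -445/(-5*(-1/135) + 47026) = -445/(1/27 + 47026) = -445/1269703/27 = -445*27/1269703 = -12015/1269703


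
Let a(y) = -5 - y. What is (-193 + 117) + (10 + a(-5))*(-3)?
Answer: -106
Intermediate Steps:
(-193 + 117) + (10 + a(-5))*(-3) = (-193 + 117) + (10 + (-5 - 1*(-5)))*(-3) = -76 + (10 + (-5 + 5))*(-3) = -76 + (10 + 0)*(-3) = -76 + 10*(-3) = -76 - 30 = -106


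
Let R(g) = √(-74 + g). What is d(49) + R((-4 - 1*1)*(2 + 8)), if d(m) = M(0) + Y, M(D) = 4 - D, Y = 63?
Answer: 67 + 2*I*√31 ≈ 67.0 + 11.136*I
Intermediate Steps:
d(m) = 67 (d(m) = (4 - 1*0) + 63 = (4 + 0) + 63 = 4 + 63 = 67)
d(49) + R((-4 - 1*1)*(2 + 8)) = 67 + √(-74 + (-4 - 1*1)*(2 + 8)) = 67 + √(-74 + (-4 - 1)*10) = 67 + √(-74 - 5*10) = 67 + √(-74 - 50) = 67 + √(-124) = 67 + 2*I*√31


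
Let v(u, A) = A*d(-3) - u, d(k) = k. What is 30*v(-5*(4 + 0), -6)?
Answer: 1140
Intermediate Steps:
v(u, A) = -u - 3*A (v(u, A) = A*(-3) - u = -3*A - u = -u - 3*A)
30*v(-5*(4 + 0), -6) = 30*(-(-5)*(4 + 0) - 3*(-6)) = 30*(-(-5)*4 + 18) = 30*(-1*(-20) + 18) = 30*(20 + 18) = 30*38 = 1140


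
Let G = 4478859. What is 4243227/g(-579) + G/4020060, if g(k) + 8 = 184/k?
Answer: -74822546516523/146671280 ≈ -5.1014e+5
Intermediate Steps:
g(k) = -8 + 184/k
4243227/g(-579) + G/4020060 = 4243227/(-8 + 184/(-579)) + 4478859/4020060 = 4243227/(-8 + 184*(-1/579)) + 4478859*(1/4020060) = 4243227/(-8 - 184/579) + 135723/121820 = 4243227/(-4816/579) + 135723/121820 = 4243227*(-579/4816) + 135723/121820 = -2456828433/4816 + 135723/121820 = -74822546516523/146671280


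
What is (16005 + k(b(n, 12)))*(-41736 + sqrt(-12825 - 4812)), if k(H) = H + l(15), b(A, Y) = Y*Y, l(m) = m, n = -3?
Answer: -674620704 + 16164*I*sqrt(17637) ≈ -6.7462e+8 + 2.1466e+6*I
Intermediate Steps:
b(A, Y) = Y**2
k(H) = 15 + H (k(H) = H + 15 = 15 + H)
(16005 + k(b(n, 12)))*(-41736 + sqrt(-12825 - 4812)) = (16005 + (15 + 12**2))*(-41736 + sqrt(-12825 - 4812)) = (16005 + (15 + 144))*(-41736 + sqrt(-17637)) = (16005 + 159)*(-41736 + I*sqrt(17637)) = 16164*(-41736 + I*sqrt(17637)) = -674620704 + 16164*I*sqrt(17637)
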